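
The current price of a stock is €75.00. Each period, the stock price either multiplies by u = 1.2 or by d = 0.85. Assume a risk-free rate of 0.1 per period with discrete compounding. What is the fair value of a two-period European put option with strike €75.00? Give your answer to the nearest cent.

Risk-neutral probability p = (1 + 0.1 − 0.85)/(1.2 − 0.85) = 0.2500/0.3500 = 0.7143
Terminal stock prices: S_uu = 108, S_ud = 76.5, S_dd = 54.19
Terminal payoffs (K − S): max(-33, 0) = 0, max(-1.5, 0) = 0, max(20.81, 0) = 20.81
Node u (S = 90): V_u = 1/1.1·[0.7143·0.0000 + 0.2857·0.0000] = 0.0000
Node d (S = 63.75): V_d = 1/1.1·[0.7143·0.0000 + 0.2857·20.8125] = 5.4058
Node 0 (S = 75): V_0 = 1/1.1·[0.7143·0.0000 + 0.2857·5.4058] = 1.4041

€1.40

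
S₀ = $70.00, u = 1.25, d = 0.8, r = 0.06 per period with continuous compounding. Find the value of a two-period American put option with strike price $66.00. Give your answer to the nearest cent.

$3.94

Risk-neutral probability p = (e^0.06 − 0.8)/(1.25 − 0.8) = 0.2618/0.4500 = 0.5819
Terminal stock prices: S_uu = 109.4, S_ud = 70, S_dd = 44.8
Terminal payoffs (K − S): max(-43.38, 0) = 0, max(-4, 0) = 0, max(21.2, 0) = 21.2
Node u (S = 87.5): continuation = e^(−0.06)·[0.5819·0.0000 + 0.4181·0.0000] = 0.0000; exercise value = 0.0000 ≤ continuation, so V_u = 0.0000
Node d (S = 56): continuation = e^(−0.06)·[0.5819·0.0000 + 0.4181·21.2000] = 8.3484; exercise value = 10.0000 > continuation, so V_d = 10.0000 (exercise)
Node 0 (S = 70): continuation = e^(−0.06)·[0.5819·0.0000 + 0.4181·10.0000] = 3.9379; exercise value = 0.0000 ≤ continuation, so V_0 = 3.9379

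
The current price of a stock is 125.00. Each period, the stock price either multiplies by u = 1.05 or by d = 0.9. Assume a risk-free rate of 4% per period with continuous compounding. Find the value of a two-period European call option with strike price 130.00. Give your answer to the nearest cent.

6.36

Risk-neutral probability p = (e^0.04 − 0.9)/(1.05 − 0.9) = 0.1408/0.1500 = 0.9387
Terminal stock prices: S_uu = 137.8, S_ud = 118.1, S_dd = 101.2
Terminal payoffs (S − K): max(7.812, 0) = 7.812, max(-11.88, 0) = 0, max(-28.75, 0) = 0
Node u (S = 131.2): V_u = e^(−0.04)·[0.9387·7.8125 + 0.0613·0.0000] = 7.0463
Node d (S = 112.5): V_d = e^(−0.04)·[0.9387·0.0000 + 0.0613·0.0000] = 0.0000
Node 0 (S = 125): V_0 = e^(−0.04)·[0.9387·7.0463 + 0.0613·0.0000] = 6.3553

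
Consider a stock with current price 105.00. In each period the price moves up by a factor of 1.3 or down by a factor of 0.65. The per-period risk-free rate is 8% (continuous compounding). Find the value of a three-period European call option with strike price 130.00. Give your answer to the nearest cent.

Risk-neutral probability p = (e^0.08 − 0.65)/(1.3 − 0.65) = 0.4333/0.6500 = 0.6666
Terminal stock prices: S_uuu = 230.7, S_uud = 115.3, S_udd = 57.67, S_ddd = 28.84
Terminal payoffs (S − K): max(100.7, 0) = 100.7, max(-14.66, 0) = 0, max(-72.33, 0) = 0, max(-101.2, 0) = 0
Node uu (S = 177.5): V_uu = e^(−0.08)·[0.6666·100.6850 + 0.3334·0.0000] = 61.9560
Node ud (S = 88.73): V_ud = e^(−0.08)·[0.6666·0.0000 + 0.3334·0.0000] = 0.0000
Node dd (S = 44.36): V_dd = e^(−0.08)·[0.6666·0.0000 + 0.3334·0.0000] = 0.0000
Node u (S = 136.5): V_u = e^(−0.08)·[0.6666·61.9560 + 0.3334·0.0000] = 38.1243
Node d (S = 68.25): V_d = e^(−0.08)·[0.6666·0.0000 + 0.3334·0.0000] = 0.0000
Node 0 (S = 105): V_0 = e^(−0.08)·[0.6666·38.1243 + 0.3334·0.0000] = 23.4596

23.46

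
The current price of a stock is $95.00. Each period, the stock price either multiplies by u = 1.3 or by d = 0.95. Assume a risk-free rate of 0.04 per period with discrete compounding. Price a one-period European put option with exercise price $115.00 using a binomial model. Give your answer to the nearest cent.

Risk-neutral probability p = (1 + 0.04 − 0.95)/(1.3 − 0.95) = 0.0900/0.3500 = 0.2571
Terminal stock prices: S_u = 123.5, S_d = 90.25
Terminal payoffs (K − S): max(-8.5, 0) = 0, max(24.75, 0) = 24.75
Node 0 (S = 95): V_0 = 1/1.04·[0.2571·0.0000 + 0.7429·24.7500] = 17.6786

$17.68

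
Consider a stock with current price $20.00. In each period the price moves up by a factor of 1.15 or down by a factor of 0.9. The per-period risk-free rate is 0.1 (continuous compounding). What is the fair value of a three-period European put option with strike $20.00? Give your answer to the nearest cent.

Risk-neutral probability p = (e^0.1 − 0.9)/(1.15 − 0.9) = 0.2052/0.2500 = 0.8207
Terminal stock prices: S_uuu = 30.42, S_uud = 23.8, S_udd = 18.63, S_ddd = 14.58
Terminal payoffs (K − S): max(-10.42, 0) = 0, max(-3.805, 0) = 0, max(1.37, 0) = 1.37, max(5.42, 0) = 5.42
Node uu (S = 26.45): V_uu = e^(−0.1)·[0.8207·0.0000 + 0.1793·0.0000] = 0.0000
Node ud (S = 20.7): V_ud = e^(−0.1)·[0.8207·0.0000 + 0.1793·1.3700] = 0.2223
Node dd (S = 16.2): V_dd = e^(−0.1)·[0.8207·1.3700 + 0.1793·5.4200] = 1.8967
Node u (S = 23): V_u = e^(−0.1)·[0.8207·0.0000 + 0.1793·0.2223] = 0.0361
Node d (S = 18): V_d = e^(−0.1)·[0.8207·0.2223 + 0.1793·1.8967] = 0.4728
Node 0 (S = 20): V_0 = e^(−0.1)·[0.8207·0.0361 + 0.1793·0.4728] = 0.1035

$0.10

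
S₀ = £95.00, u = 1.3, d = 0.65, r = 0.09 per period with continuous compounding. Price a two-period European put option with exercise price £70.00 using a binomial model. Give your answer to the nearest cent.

Risk-neutral probability p = (e^0.09 − 0.65)/(1.3 − 0.65) = 0.4442/0.6500 = 0.6833
Terminal stock prices: S_uu = 160.6, S_ud = 80.28, S_dd = 40.14
Terminal payoffs (K − S): max(-90.55, 0) = 0, max(-10.28, 0) = 0, max(29.86, 0) = 29.86
Node u (S = 123.5): V_u = e^(−0.09)·[0.6833·0.0000 + 0.3167·0.0000] = 0.0000
Node d (S = 61.75): V_d = e^(−0.09)·[0.6833·0.0000 + 0.3167·29.8625] = 8.6422
Node 0 (S = 95): V_0 = e^(−0.09)·[0.6833·0.0000 + 0.3167·8.6422] = 2.5011

£2.50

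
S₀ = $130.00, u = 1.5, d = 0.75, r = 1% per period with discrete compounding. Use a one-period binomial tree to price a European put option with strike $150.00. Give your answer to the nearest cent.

Risk-neutral probability p = (1 + 0.01 − 0.75)/(1.5 − 0.75) = 0.2600/0.7500 = 0.3467
Terminal stock prices: S_u = 195, S_d = 97.5
Terminal payoffs (K − S): max(-45, 0) = 0, max(52.5, 0) = 52.5
Node 0 (S = 130): V_0 = 1/1.01·[0.3467·0.0000 + 0.6533·52.5000] = 33.9604

$33.96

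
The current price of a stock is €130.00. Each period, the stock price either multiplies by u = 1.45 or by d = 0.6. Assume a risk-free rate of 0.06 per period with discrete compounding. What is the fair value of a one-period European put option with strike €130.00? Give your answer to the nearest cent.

Risk-neutral probability p = (1 + 0.06 − 0.6)/(1.45 − 0.6) = 0.4600/0.8500 = 0.5412
Terminal stock prices: S_u = 188.5, S_d = 78
Terminal payoffs (K − S): max(-58.5, 0) = 0, max(52, 0) = 52
Node 0 (S = 130): V_0 = 1/1.06·[0.5412·0.0000 + 0.4588·52.0000] = 22.5083

€22.51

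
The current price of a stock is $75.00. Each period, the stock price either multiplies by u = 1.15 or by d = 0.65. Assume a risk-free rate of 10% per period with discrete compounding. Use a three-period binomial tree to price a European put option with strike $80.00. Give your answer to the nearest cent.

$3.76

Risk-neutral probability p = (1 + 0.1 − 0.65)/(1.15 − 0.65) = 0.4500/0.5000 = 0.9000
Terminal stock prices: S_uuu = 114.1, S_uud = 64.47, S_udd = 36.44, S_ddd = 20.6
Terminal payoffs (K − S): max(-34.07, 0) = 0, max(15.53, 0) = 15.53, max(43.56, 0) = 43.56, max(59.4, 0) = 59.4
Node uu (S = 99.19): V_uu = 1/1.1·[0.9000·0.0000 + 0.1000·15.5281] = 1.4116
Node ud (S = 56.06): V_ud = 1/1.1·[0.9000·15.5281 + 0.1000·43.5594] = 16.6648
Node dd (S = 31.69): V_dd = 1/1.1·[0.9000·43.5594 + 0.1000·59.4031] = 41.0398
Node u (S = 86.25): V_u = 1/1.1·[0.9000·1.4116 + 0.1000·16.6648] = 2.6700
Node d (S = 48.75): V_d = 1/1.1·[0.9000·16.6648 + 0.1000·41.0398] = 17.3657
Node 0 (S = 75): V_0 = 1/1.1·[0.9000·2.6700 + 0.1000·17.3657] = 3.7632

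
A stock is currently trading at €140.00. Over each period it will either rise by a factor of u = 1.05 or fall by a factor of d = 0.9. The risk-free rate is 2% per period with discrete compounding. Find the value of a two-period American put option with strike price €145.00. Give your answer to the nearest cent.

Risk-neutral probability p = (1 + 0.02 − 0.9)/(1.05 − 0.9) = 0.1200/0.1500 = 0.8000
Terminal stock prices: S_uu = 154.3, S_ud = 132.3, S_dd = 113.4
Terminal payoffs (K − S): max(-9.35, 0) = 0, max(12.7, 0) = 12.7, max(31.6, 0) = 31.6
Node u (S = 147): continuation = 1/1.02·[0.8000·0.0000 + 0.2000·12.7000] = 2.4902; exercise value = 0.0000 ≤ continuation, so V_u = 2.4902
Node d (S = 126): continuation = 1/1.02·[0.8000·12.7000 + 0.2000·31.6000] = 16.1569; exercise value = 19.0000 > continuation, so V_d = 19.0000 (exercise)
Node 0 (S = 140): continuation = 1/1.02·[0.8000·2.4902 + 0.2000·19.0000] = 5.6786; exercise value = 5.0000 ≤ continuation, so V_0 = 5.6786

€5.68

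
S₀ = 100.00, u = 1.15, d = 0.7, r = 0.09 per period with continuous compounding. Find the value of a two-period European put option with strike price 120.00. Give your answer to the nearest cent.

8.08

Risk-neutral probability p = (e^0.09 − 0.7)/(1.15 − 0.7) = 0.3942/0.4500 = 0.8759
Terminal stock prices: S_uu = 132.2, S_ud = 80.5, S_dd = 49
Terminal payoffs (K − S): max(-12.25, 0) = 0, max(39.5, 0) = 39.5, max(71, 0) = 71
Node u (S = 115): V_u = e^(−0.09)·[0.8759·0.0000 + 0.1241·39.5000] = 4.4785
Node d (S = 70): V_d = e^(−0.09)·[0.8759·39.5000 + 0.1241·71.0000] = 39.6717
Node 0 (S = 100): V_0 = e^(−0.09)·[0.8759·4.4785 + 0.1241·39.6717] = 8.0832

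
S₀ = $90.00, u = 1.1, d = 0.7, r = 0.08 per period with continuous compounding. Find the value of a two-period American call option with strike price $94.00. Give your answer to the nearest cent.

Risk-neutral probability p = (e^0.08 − 0.7)/(1.1 − 0.7) = 0.3833/0.4000 = 0.9582
Terminal stock prices: S_uu = 108.9, S_ud = 69.3, S_dd = 44.1
Terminal payoffs (S − K): max(14.9, 0) = 14.9, max(-24.7, 0) = 0, max(-49.9, 0) = 0
Node u (S = 99): continuation = e^(−0.08)·[0.9582·14.9000 + 0.0418·0.0000] = 13.1797; exercise value = 5.0000 ≤ continuation, so V_u = 13.1797
Node d (S = 63): continuation = e^(−0.08)·[0.9582·0.0000 + 0.0418·0.0000] = 0.0000; exercise value = 0.0000 ≤ continuation, so V_d = 0.0000
Node 0 (S = 90): continuation = e^(−0.08)·[0.9582·13.1797 + 0.0418·0.0000] = 11.6581; exercise value = 0.0000 ≤ continuation, so V_0 = 11.6581

$11.66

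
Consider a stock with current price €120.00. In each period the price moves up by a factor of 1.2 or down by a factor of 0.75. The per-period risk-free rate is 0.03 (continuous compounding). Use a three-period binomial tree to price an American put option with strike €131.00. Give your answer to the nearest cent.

Risk-neutral probability p = (e^0.03 − 0.75)/(1.2 − 0.75) = 0.2805/0.4500 = 0.6232
Terminal stock prices: S_uuu = 207.4, S_uud = 129.6, S_udd = 81, S_ddd = 50.62
Terminal payoffs (K − S): max(-76.36, 0) = 0, max(1.4, 0) = 1.4, max(50, 0) = 50, max(80.38, 0) = 80.38
Node uu (S = 172.8): continuation = e^(−0.03)·[0.6232·0.0000 + 0.3768·1.4000] = 0.5119; exercise value = 0.0000 ≤ continuation, so V_uu = 0.5119
Node ud (S = 108): continuation = e^(−0.03)·[0.6232·1.4000 + 0.3768·50.0000] = 19.1284; exercise value = 23.0000 > continuation, so V_ud = 23.0000 (exercise)
Node dd (S = 67.5): continuation = e^(−0.03)·[0.6232·50.0000 + 0.3768·80.3750] = 59.6284; exercise value = 63.5000 > continuation, so V_dd = 63.5000 (exercise)
Node u (S = 144): continuation = e^(−0.03)·[0.6232·0.5119 + 0.3768·23.0000] = 8.7191; exercise value = 0.0000 ≤ continuation, so V_u = 8.7191
Node d (S = 90): continuation = e^(−0.03)·[0.6232·23.0000 + 0.3768·63.5000] = 37.1284; exercise value = 41.0000 > continuation, so V_d = 41.0000 (exercise)
Node 0 (S = 120): continuation = e^(−0.03)·[0.6232·8.7191 + 0.3768·41.0000] = 20.2644; exercise value = 11.0000 ≤ continuation, so V_0 = 20.2644

€20.26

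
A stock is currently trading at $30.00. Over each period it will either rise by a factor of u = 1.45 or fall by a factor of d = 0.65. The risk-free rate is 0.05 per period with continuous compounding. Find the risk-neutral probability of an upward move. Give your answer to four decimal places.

p = 0.5016

Risk-neutral probability p = (e^0.05 − 0.65)/(1.45 − 0.65) = 0.4013/0.8000 = 0.5016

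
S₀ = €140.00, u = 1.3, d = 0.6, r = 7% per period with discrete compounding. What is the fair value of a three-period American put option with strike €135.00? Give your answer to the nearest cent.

Risk-neutral probability p = (1 + 0.07 − 0.6)/(1.3 − 0.6) = 0.4700/0.7000 = 0.6714
Terminal stock prices: S_uuu = 307.6, S_uud = 142, S_udd = 65.52, S_ddd = 30.24
Terminal payoffs (K − S): max(-172.6, 0) = 0, max(-6.96, 0) = 0, max(69.48, 0) = 69.48, max(104.8, 0) = 104.8
Node uu (S = 236.6): continuation = 1/1.07·[0.6714·0.0000 + 0.3286·0.0000] = 0.0000; exercise value = 0.0000 ≤ continuation, so V_uu = 0.0000
Node ud (S = 109.2): continuation = 1/1.07·[0.6714·0.0000 + 0.3286·69.4800] = 21.3356; exercise value = 25.8000 > continuation, so V_ud = 25.8000 (exercise)
Node dd (S = 50.4): continuation = 1/1.07·[0.6714·69.4800 + 0.3286·104.7600] = 75.7682; exercise value = 84.6000 > continuation, so V_dd = 84.6000 (exercise)
Node u (S = 182): continuation = 1/1.07·[0.6714·0.0000 + 0.3286·25.8000] = 7.9226; exercise value = 0.0000 ≤ continuation, so V_u = 7.9226
Node d (S = 84): continuation = 1/1.07·[0.6714·25.8000 + 0.3286·84.6000] = 42.1682; exercise value = 51.0000 > continuation, so V_d = 51.0000 (exercise)
Node 0 (S = 140): continuation = 1/1.07·[0.6714·7.9226 + 0.3286·51.0000] = 20.6323; exercise value = 0.0000 ≤ continuation, so V_0 = 20.6323

€20.63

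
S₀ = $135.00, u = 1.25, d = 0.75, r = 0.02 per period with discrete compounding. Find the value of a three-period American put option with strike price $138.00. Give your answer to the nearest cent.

$21.90

Risk-neutral probability p = (1 + 0.02 − 0.75)/(1.25 − 0.75) = 0.2700/0.5000 = 0.5400
Terminal stock prices: S_uuu = 263.7, S_uud = 158.2, S_udd = 94.92, S_ddd = 56.95
Terminal payoffs (K − S): max(-125.7, 0) = 0, max(-20.2, 0) = 0, max(43.08, 0) = 43.08, max(81.05, 0) = 81.05
Node uu (S = 210.9): continuation = 1/1.02·[0.5400·0.0000 + 0.4600·0.0000] = 0.0000; exercise value = 0.0000 ≤ continuation, so V_uu = 0.0000
Node ud (S = 126.6): continuation = 1/1.02·[0.5400·0.0000 + 0.4600·43.0781] = 19.4274; exercise value = 11.4375 ≤ continuation, so V_ud = 19.4274
Node dd (S = 75.94): continuation = 1/1.02·[0.5400·43.0781 + 0.4600·81.0469] = 59.3566; exercise value = 62.0625 > continuation, so V_dd = 62.0625 (exercise)
Node u (S = 168.8): continuation = 1/1.02·[0.5400·0.0000 + 0.4600·19.4274] = 8.7614; exercise value = 0.0000 ≤ continuation, so V_u = 8.7614
Node d (S = 101.2): continuation = 1/1.02·[0.5400·19.4274 + 0.4600·62.0625] = 38.2741; exercise value = 36.7500 ≤ continuation, so V_d = 38.2741
Node 0 (S = 135): continuation = 1/1.02·[0.5400·8.7614 + 0.4600·38.2741] = 21.8992; exercise value = 3.0000 ≤ continuation, so V_0 = 21.8992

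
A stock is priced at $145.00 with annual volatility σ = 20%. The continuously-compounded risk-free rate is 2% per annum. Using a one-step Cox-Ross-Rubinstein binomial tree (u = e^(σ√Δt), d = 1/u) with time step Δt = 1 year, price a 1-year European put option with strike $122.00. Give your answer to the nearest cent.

$1.61

CRR parameters: u = e^(σ√Δt) = e^(0.2·√1) = 1.2214, d = 1/u = 0.8187
Per-period rate: rΔt = 0.02·1 = 0.02, so R = e^0.02 = 1.0202
Risk-neutral probability p = (e^0.02 − 0.8187)/(1.2214 − 0.8187) = 0.2015/0.4027 = 0.5003
Terminal stock prices: S_u = 177.1, S_d = 118.7
Terminal payoffs (K − S): max(-55.1, 0) = 0, max(3.284, 0) = 3.284
Node 0 (S = 145): V_0 = e^(−0.02)·[0.5003·0.0000 + 0.4997·3.2840] = 1.6084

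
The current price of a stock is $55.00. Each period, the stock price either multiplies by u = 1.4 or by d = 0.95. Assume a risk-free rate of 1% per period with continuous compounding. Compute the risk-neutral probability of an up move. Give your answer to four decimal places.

Risk-neutral probability p = (e^0.01 − 0.95)/(1.4 − 0.95) = 0.0601/0.4500 = 0.1334

p = 0.1334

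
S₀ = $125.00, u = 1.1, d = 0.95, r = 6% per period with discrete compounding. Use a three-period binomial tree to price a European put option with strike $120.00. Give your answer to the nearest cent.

$0.20

Risk-neutral probability p = (1 + 0.06 − 0.95)/(1.1 − 0.95) = 0.1100/0.1500 = 0.7333
Terminal stock prices: S_uuu = 166.4, S_uud = 143.7, S_udd = 124.1, S_ddd = 107.2
Terminal payoffs (K − S): max(-46.38, 0) = 0, max(-23.69, 0) = 0, max(-4.094, 0) = 0, max(12.83, 0) = 12.83
Node uu (S = 151.3): V_uu = 1/1.06·[0.7333·0.0000 + 0.2667·0.0000] = 0.0000
Node ud (S = 130.6): V_ud = 1/1.06·[0.7333·0.0000 + 0.2667·0.0000] = 0.0000
Node dd (S = 112.8): V_dd = 1/1.06·[0.7333·0.0000 + 0.2667·12.8281] = 3.2272
Node u (S = 137.5): V_u = 1/1.06·[0.7333·0.0000 + 0.2667·0.0000] = 0.0000
Node d (S = 118.8): V_d = 1/1.06·[0.7333·0.0000 + 0.2667·3.2272] = 0.8119
Node 0 (S = 125): V_0 = 1/1.06·[0.7333·0.0000 + 0.2667·0.8119] = 0.2042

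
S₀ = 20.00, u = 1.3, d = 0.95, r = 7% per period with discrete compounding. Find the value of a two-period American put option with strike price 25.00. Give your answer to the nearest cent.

Risk-neutral probability p = (1 + 0.07 − 0.95)/(1.3 − 0.95) = 0.1200/0.3500 = 0.3429
Terminal stock prices: S_uu = 33.8, S_ud = 24.7, S_dd = 18.05
Terminal payoffs (K − S): max(-8.8, 0) = 0, max(0.3, 0) = 0.3, max(6.95, 0) = 6.95
Node u (S = 26): continuation = 1/1.07·[0.3429·0.0000 + 0.6571·0.3000] = 0.1842; exercise value = 0.0000 ≤ continuation, so V_u = 0.1842
Node d (S = 19): continuation = 1/1.07·[0.3429·0.3000 + 0.6571·6.9500] = 4.3645; exercise value = 6.0000 > continuation, so V_d = 6.0000 (exercise)
Node 0 (S = 20): continuation = 1/1.07·[0.3429·0.1842 + 0.6571·6.0000] = 3.7440; exercise value = 5.0000 > continuation, so V_0 = 5.0000 (exercise)

5.00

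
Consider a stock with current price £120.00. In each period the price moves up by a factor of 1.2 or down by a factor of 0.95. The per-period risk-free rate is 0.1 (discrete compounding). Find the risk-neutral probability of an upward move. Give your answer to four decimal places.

Risk-neutral probability p = (1 + 0.1 − 0.95)/(1.2 − 0.95) = 0.1500/0.2500 = 0.6000

p = 0.6000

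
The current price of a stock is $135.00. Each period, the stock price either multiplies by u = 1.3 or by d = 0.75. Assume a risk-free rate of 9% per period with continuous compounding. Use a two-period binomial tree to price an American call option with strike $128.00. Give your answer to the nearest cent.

$34.18

Risk-neutral probability p = (e^0.09 − 0.75)/(1.3 − 0.75) = 0.3442/0.5500 = 0.6258
Terminal stock prices: S_uu = 228.2, S_ud = 131.6, S_dd = 75.94
Terminal payoffs (S − K): max(100.2, 0) = 100.2, max(3.625, 0) = 3.625, max(-52.06, 0) = 0
Node u (S = 175.5): continuation = e^(−0.09)·[0.6258·100.1500 + 0.3742·3.6250] = 58.5168; exercise value = 47.5000 ≤ continuation, so V_u = 58.5168
Node d (S = 101.2): continuation = e^(−0.09)·[0.6258·3.6250 + 0.3742·0.0000] = 2.0732; exercise value = 0.0000 ≤ continuation, so V_d = 2.0732
Node 0 (S = 135): continuation = e^(−0.09)·[0.6258·58.5168 + 0.3742·2.0732] = 34.1755; exercise value = 7.0000 ≤ continuation, so V_0 = 34.1755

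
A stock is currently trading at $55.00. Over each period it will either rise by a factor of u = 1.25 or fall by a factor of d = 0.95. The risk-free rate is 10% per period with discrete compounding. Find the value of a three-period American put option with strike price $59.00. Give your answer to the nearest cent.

Risk-neutral probability p = (1 + 0.1 − 0.95)/(1.25 − 0.95) = 0.1500/0.3000 = 0.5000
Terminal stock prices: S_uuu = 107.4, S_uud = 81.64, S_udd = 62.05, S_ddd = 47.16
Terminal payoffs (K − S): max(-48.42, 0) = 0, max(-22.64, 0) = 0, max(-3.047, 0) = 0, max(11.84, 0) = 11.84
Node uu (S = 85.94): continuation = 1/1.1·[0.5000·0.0000 + 0.5000·0.0000] = 0.0000; exercise value = 0.0000 ≤ continuation, so V_uu = 0.0000
Node ud (S = 65.31): continuation = 1/1.1·[0.5000·0.0000 + 0.5000·0.0000] = 0.0000; exercise value = 0.0000 ≤ continuation, so V_ud = 0.0000
Node dd (S = 49.64): continuation = 1/1.1·[0.5000·0.0000 + 0.5000·11.8444] = 5.3838; exercise value = 9.3625 > continuation, so V_dd = 9.3625 (exercise)
Node u (S = 68.75): continuation = 1/1.1·[0.5000·0.0000 + 0.5000·0.0000] = 0.0000; exercise value = 0.0000 ≤ continuation, so V_u = 0.0000
Node d (S = 52.25): continuation = 1/1.1·[0.5000·0.0000 + 0.5000·9.3625] = 4.2557; exercise value = 6.7500 > continuation, so V_d = 6.7500 (exercise)
Node 0 (S = 55): continuation = 1/1.1·[0.5000·0.0000 + 0.5000·6.7500] = 3.0682; exercise value = 4.0000 > continuation, so V_0 = 4.0000 (exercise)

$4.00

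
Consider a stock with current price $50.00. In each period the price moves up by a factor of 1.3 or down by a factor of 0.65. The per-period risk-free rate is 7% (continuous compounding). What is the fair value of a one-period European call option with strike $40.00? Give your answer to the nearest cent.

Risk-neutral probability p = (e^0.07 − 0.65)/(1.3 − 0.65) = 0.4225/0.6500 = 0.6500
Terminal stock prices: S_u = 65, S_d = 32.5
Terminal payoffs (S − K): max(25, 0) = 25, max(-7.5, 0) = 0
Node 0 (S = 50): V_0 = e^(−0.07)·[0.6500·25.0000 + 0.3500·0.0000] = 15.1517

$15.15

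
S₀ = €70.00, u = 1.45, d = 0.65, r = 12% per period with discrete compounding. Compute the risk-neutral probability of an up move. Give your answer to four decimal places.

p = 0.5875

Risk-neutral probability p = (1 + 0.12 − 0.65)/(1.45 − 0.65) = 0.4700/0.8000 = 0.5875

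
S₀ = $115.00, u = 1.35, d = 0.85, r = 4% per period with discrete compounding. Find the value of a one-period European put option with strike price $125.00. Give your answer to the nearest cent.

$16.25

Risk-neutral probability p = (1 + 0.04 − 0.85)/(1.35 − 0.85) = 0.1900/0.5000 = 0.3800
Terminal stock prices: S_u = 155.2, S_d = 97.75
Terminal payoffs (K − S): max(-30.25, 0) = 0, max(27.25, 0) = 27.25
Node 0 (S = 115): V_0 = 1/1.04·[0.3800·0.0000 + 0.6200·27.2500] = 16.2452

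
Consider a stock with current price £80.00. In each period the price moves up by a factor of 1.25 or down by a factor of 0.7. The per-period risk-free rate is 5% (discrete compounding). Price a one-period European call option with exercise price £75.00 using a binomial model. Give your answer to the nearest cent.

Risk-neutral probability p = (1 + 0.05 − 0.7)/(1.25 − 0.7) = 0.3500/0.5500 = 0.6364
Terminal stock prices: S_u = 100, S_d = 56
Terminal payoffs (S − K): max(25, 0) = 25, max(-19, 0) = 0
Node 0 (S = 80): V_0 = 1/1.05·[0.6364·25.0000 + 0.3636·0.0000] = 15.1515

£15.15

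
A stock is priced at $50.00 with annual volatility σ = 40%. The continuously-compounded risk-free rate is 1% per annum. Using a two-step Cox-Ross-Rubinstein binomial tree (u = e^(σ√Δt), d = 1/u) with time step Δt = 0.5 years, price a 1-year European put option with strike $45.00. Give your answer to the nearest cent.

$5.18

CRR parameters: u = e^(σ√Δt) = e^(0.4·√0.5) = 1.3269, d = 1/u = 0.7536
Per-period rate: rΔt = 0.01·0.5 = 0.005, so R = e^0.005 = 1.0050
Risk-neutral probability p = (e^0.005 − 0.7536)/(1.3269 − 0.7536) = 0.2514/0.5733 = 0.4385
Terminal stock prices: S_uu = 88.03, S_ud = 50, S_dd = 28.4
Terminal payoffs (K − S): max(-43.03, 0) = 0, max(-5, 0) = 0, max(16.6, 0) = 16.6
Node u (S = 66.34): V_u = e^(−0.005)·[0.4385·0.0000 + 0.5615·0.0000] = 0.0000
Node d (S = 37.68): V_d = e^(−0.005)·[0.4385·0.0000 + 0.5615·16.6015] = 9.2752
Node 0 (S = 50): V_0 = e^(−0.005)·[0.4385·0.0000 + 0.5615·9.2752] = 5.1820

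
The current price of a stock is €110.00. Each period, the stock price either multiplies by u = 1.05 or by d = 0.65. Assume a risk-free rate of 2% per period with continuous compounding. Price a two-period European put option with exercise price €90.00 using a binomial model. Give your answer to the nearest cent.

€2.21

Risk-neutral probability p = (e^0.02 − 0.65)/(1.05 − 0.65) = 0.3702/0.4000 = 0.9255
Terminal stock prices: S_uu = 121.3, S_ud = 75.08, S_dd = 46.48
Terminal payoffs (K − S): max(-31.28, 0) = 0, max(14.92, 0) = 14.92, max(43.52, 0) = 43.52
Node u (S = 115.5): V_u = e^(−0.02)·[0.9255·0.0000 + 0.0745·14.9250] = 1.0898
Node d (S = 71.5): V_d = e^(−0.02)·[0.9255·14.9250 + 0.0745·43.5250] = 16.7179
Node 0 (S = 110): V_0 = e^(−0.02)·[0.9255·1.0898 + 0.0745·16.7179] = 2.2094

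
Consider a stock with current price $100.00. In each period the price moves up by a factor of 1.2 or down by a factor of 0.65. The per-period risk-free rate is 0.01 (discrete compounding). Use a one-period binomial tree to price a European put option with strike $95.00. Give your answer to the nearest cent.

Risk-neutral probability p = (1 + 0.01 − 0.65)/(1.2 − 0.65) = 0.3600/0.5500 = 0.6545
Terminal stock prices: S_u = 120, S_d = 65
Terminal payoffs (K − S): max(-25, 0) = 0, max(30, 0) = 30
Node 0 (S = 100): V_0 = 1/1.01·[0.6545·0.0000 + 0.3455·30.0000] = 10.2610

$10.26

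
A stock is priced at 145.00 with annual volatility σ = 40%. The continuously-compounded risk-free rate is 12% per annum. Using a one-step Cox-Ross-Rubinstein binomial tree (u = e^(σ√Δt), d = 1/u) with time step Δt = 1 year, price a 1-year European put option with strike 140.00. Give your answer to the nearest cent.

16.84

CRR parameters: u = e^(σ√Δt) = e^(0.4·√1) = 1.4918, d = 1/u = 0.6703
Per-period rate: rΔt = 0.12·1 = 0.12, so R = e^0.12 = 1.1275
Risk-neutral probability p = (e^0.12 − 0.6703)/(1.4918 − 0.6703) = 0.4572/0.8215 = 0.5565
Terminal stock prices: S_u = 216.3, S_d = 97.2
Terminal payoffs (K − S): max(-76.31, 0) = 0, max(42.8, 0) = 42.8
Node 0 (S = 145): V_0 = e^(−0.12)·[0.5565·0.0000 + 0.4435·42.8036] = 16.8363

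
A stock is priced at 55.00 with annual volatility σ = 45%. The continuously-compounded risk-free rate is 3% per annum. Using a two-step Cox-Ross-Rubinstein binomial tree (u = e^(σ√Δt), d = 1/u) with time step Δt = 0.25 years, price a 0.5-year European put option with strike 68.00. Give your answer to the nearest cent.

15.80

CRR parameters: u = e^(σ√Δt) = e^(0.45·√0.25) = 1.2523, d = 1/u = 0.7985
Per-period rate: rΔt = 0.03·0.25 = 0.0075, so R = e^0.0075 = 1.0075
Risk-neutral probability p = (e^0.0075 − 0.7985)/(1.2523 − 0.7985) = 0.2090/0.4538 = 0.4606
Terminal stock prices: S_uu = 86.26, S_ud = 55, S_dd = 35.07
Terminal payoffs (K − S): max(-18.26, 0) = 0, max(13, 0) = 13, max(32.93, 0) = 32.93
Node u (S = 68.88): V_u = e^(−0.0075)·[0.4606·0.0000 + 0.5394·13.0000] = 6.9601
Node d (S = 43.92): V_d = e^(−0.0075)·[0.4606·13.0000 + 0.5394·32.9305] = 23.5735
Node 0 (S = 55): V_0 = e^(−0.0075)·[0.4606·6.9601 + 0.5394·23.5735] = 15.8028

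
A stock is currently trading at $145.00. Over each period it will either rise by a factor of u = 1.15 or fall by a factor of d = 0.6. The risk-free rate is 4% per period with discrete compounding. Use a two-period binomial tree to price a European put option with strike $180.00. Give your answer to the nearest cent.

$28.38

Risk-neutral probability p = (1 + 0.04 − 0.6)/(1.15 − 0.6) = 0.4400/0.5500 = 0.8000
Terminal stock prices: S_uu = 191.8, S_ud = 100, S_dd = 52.2
Terminal payoffs (K − S): max(-11.76, 0) = 0, max(79.95, 0) = 79.95, max(127.8, 0) = 127.8
Node u (S = 166.8): V_u = 1/1.04·[0.8000·0.0000 + 0.2000·79.9500] = 15.3750
Node d (S = 87): V_d = 1/1.04·[0.8000·79.9500 + 0.2000·127.8000] = 86.0769
Node 0 (S = 145): V_0 = 1/1.04·[0.8000·15.3750 + 0.2000·86.0769] = 28.3802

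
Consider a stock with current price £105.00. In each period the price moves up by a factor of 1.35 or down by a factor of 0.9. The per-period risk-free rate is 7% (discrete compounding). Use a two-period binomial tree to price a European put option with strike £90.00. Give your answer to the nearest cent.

Risk-neutral probability p = (1 + 0.07 − 0.9)/(1.35 − 0.9) = 0.1700/0.4500 = 0.3778
Terminal stock prices: S_uu = 191.4, S_ud = 127.6, S_dd = 85.05
Terminal payoffs (K − S): max(-101.4, 0) = 0, max(-37.58, 0) = 0, max(4.95, 0) = 4.95
Node u (S = 141.8): V_u = 1/1.07·[0.3778·0.0000 + 0.6222·0.0000] = 0.0000
Node d (S = 94.5): V_d = 1/1.07·[0.3778·0.0000 + 0.6222·4.9500] = 2.8785
Node 0 (S = 105): V_0 = 1/1.07·[0.3778·0.0000 + 0.6222·2.8785] = 1.6739

£1.67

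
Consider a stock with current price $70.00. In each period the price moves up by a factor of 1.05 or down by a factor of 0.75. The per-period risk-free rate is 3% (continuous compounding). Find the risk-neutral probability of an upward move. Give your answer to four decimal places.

p = 0.9348

Risk-neutral probability p = (e^0.03 − 0.75)/(1.05 − 0.75) = 0.2805/0.3000 = 0.9348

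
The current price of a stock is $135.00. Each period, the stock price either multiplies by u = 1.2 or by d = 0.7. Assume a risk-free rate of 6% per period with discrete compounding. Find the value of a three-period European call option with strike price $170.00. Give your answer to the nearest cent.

Risk-neutral probability p = (1 + 0.06 − 0.7)/(1.2 − 0.7) = 0.3600/0.5000 = 0.7200
Terminal stock prices: S_uuu = 233.3, S_uud = 136.1, S_udd = 79.38, S_ddd = 46.3
Terminal payoffs (S − K): max(63.28, 0) = 63.28, max(-33.92, 0) = 0, max(-90.62, 0) = 0, max(-123.7, 0) = 0
Node uu (S = 194.4): V_uu = 1/1.06·[0.7200·63.2800 + 0.2800·0.0000] = 42.9826
Node ud (S = 113.4): V_ud = 1/1.06·[0.7200·0.0000 + 0.2800·0.0000] = 0.0000
Node dd (S = 66.15): V_dd = 1/1.06·[0.7200·0.0000 + 0.2800·0.0000] = 0.0000
Node u (S = 162): V_u = 1/1.06·[0.7200·42.9826 + 0.2800·0.0000] = 29.1958
Node d (S = 94.5): V_d = 1/1.06·[0.7200·0.0000 + 0.2800·0.0000] = 0.0000
Node 0 (S = 135): V_0 = 1/1.06·[0.7200·29.1958 + 0.2800·0.0000] = 19.8311

$19.83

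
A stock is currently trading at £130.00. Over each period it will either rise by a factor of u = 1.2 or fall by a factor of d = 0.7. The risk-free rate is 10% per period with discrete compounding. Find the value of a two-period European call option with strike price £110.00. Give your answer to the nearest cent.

Risk-neutral probability p = (1 + 0.1 − 0.7)/(1.2 − 0.7) = 0.4000/0.5000 = 0.8000
Terminal stock prices: S_uu = 187.2, S_ud = 109.2, S_dd = 63.7
Terminal payoffs (S − K): max(77.2, 0) = 77.2, max(-0.8, 0) = 0, max(-46.3, 0) = 0
Node u (S = 156): V_u = 1/1.1·[0.8000·77.2000 + 0.2000·0.0000] = 56.1455
Node d (S = 91): V_d = 1/1.1·[0.8000·0.0000 + 0.2000·0.0000] = 0.0000
Node 0 (S = 130): V_0 = 1/1.1·[0.8000·56.1455 + 0.2000·0.0000] = 40.8331

£40.83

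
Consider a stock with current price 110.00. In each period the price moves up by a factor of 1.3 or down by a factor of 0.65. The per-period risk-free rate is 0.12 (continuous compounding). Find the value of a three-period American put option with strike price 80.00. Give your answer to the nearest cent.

Risk-neutral probability p = (e^0.12 − 0.65)/(1.3 − 0.65) = 0.4775/0.6500 = 0.7346
Terminal stock prices: S_uuu = 241.7, S_uud = 120.8, S_udd = 60.42, S_ddd = 30.21
Terminal payoffs (K − S): max(-161.7, 0) = 0, max(-40.84, 0) = 0, max(19.58, 0) = 19.58, max(49.79, 0) = 49.79
Node uu (S = 185.9): continuation = e^(−0.12)·[0.7346·0.0000 + 0.2654·0.0000] = 0.0000; exercise value = 0.0000 ≤ continuation, so V_uu = 0.0000
Node ud (S = 92.95): continuation = e^(−0.12)·[0.7346·0.0000 + 0.2654·19.5825] = 4.6093; exercise value = 0.0000 ≤ continuation, so V_ud = 4.6093
Node dd (S = 46.48): continuation = e^(−0.12)·[0.7346·19.5825 + 0.2654·49.7912] = 24.4786; exercise value = 33.5250 > continuation, so V_dd = 33.5250 (exercise)
Node u (S = 143): continuation = e^(−0.12)·[0.7346·0.0000 + 0.2654·4.6093] = 1.0849; exercise value = 0.0000 ≤ continuation, so V_u = 1.0849
Node d (S = 71.5): continuation = e^(−0.12)·[0.7346·4.6093 + 0.2654·33.5250] = 10.8943; exercise value = 8.5000 ≤ continuation, so V_d = 10.8943
Node 0 (S = 110): continuation = e^(−0.12)·[0.7346·1.0849 + 0.2654·10.8943] = 3.2712; exercise value = 0.0000 ≤ continuation, so V_0 = 3.2712

3.27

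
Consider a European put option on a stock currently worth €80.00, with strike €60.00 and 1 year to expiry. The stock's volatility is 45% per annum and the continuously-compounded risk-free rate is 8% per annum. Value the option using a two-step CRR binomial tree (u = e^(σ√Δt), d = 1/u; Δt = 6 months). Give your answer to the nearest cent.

€4.34

CRR parameters: u = e^(σ√Δt) = e^(0.45·√0.5) = 1.3746, d = 1/u = 0.7275
Per-period rate: rΔt = 0.08·0.5 = 0.04, so R = e^0.04 = 1.0408
Risk-neutral probability p = (e^0.04 − 0.7275)/(1.3746 − 0.7275) = 0.3134/0.6472 = 0.4842
Terminal stock prices: S_uu = 151.2, S_ud = 80, S_dd = 42.34
Terminal payoffs (K − S): max(-91.17, 0) = 0, max(-20, 0) = 0, max(17.66, 0) = 17.66
Node u (S = 110): V_u = e^(−0.04)·[0.4842·0.0000 + 0.5158·0.0000] = 0.0000
Node d (S = 58.2): V_d = e^(−0.04)·[0.4842·0.0000 + 0.5158·17.6643] = 8.7544
Node 0 (S = 80): V_0 = e^(−0.04)·[0.4842·0.0000 + 0.5158·8.7544] = 4.3387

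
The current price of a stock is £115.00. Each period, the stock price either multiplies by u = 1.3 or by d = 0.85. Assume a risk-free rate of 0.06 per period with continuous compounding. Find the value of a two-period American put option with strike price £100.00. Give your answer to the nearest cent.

Risk-neutral probability p = (e^0.06 − 0.85)/(1.3 − 0.85) = 0.2118/0.4500 = 0.4707
Terminal stock prices: S_uu = 194.4, S_ud = 127.1, S_dd = 83.09
Terminal payoffs (K − S): max(-94.35, 0) = 0, max(-27.08, 0) = 0, max(16.91, 0) = 16.91
Node u (S = 149.5): continuation = e^(−0.06)·[0.4707·0.0000 + 0.5293·0.0000] = 0.0000; exercise value = 0.0000 ≤ continuation, so V_u = 0.0000
Node d (S = 97.75): continuation = e^(−0.06)·[0.4707·0.0000 + 0.5293·16.9125] = 8.4297; exercise value = 2.2500 ≤ continuation, so V_d = 8.4297
Node 0 (S = 115): continuation = e^(−0.06)·[0.4707·0.0000 + 0.5293·8.4297] = 4.2016; exercise value = 0.0000 ≤ continuation, so V_0 = 4.2016

£4.20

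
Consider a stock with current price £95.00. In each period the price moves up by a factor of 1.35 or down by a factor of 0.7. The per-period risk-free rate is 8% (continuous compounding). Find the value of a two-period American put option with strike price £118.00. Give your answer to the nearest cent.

£25.33

Risk-neutral probability p = (e^0.08 − 0.7)/(1.35 − 0.7) = 0.3833/0.6500 = 0.5897
Terminal stock prices: S_uu = 173.1, S_ud = 89.77, S_dd = 46.55
Terminal payoffs (K − S): max(-55.14, 0) = 0, max(28.23, 0) = 28.23, max(71.45, 0) = 71.45
Node u (S = 128.2): continuation = e^(−0.08)·[0.5897·0.0000 + 0.4103·28.2250] = 10.6911; exercise value = 0.0000 ≤ continuation, so V_u = 10.6911
Node d (S = 66.5): continuation = e^(−0.08)·[0.5897·28.2250 + 0.4103·71.4500] = 42.4277; exercise value = 51.5000 > continuation, so V_d = 51.5000 (exercise)
Node 0 (S = 95): continuation = e^(−0.08)·[0.5897·10.6911 + 0.4103·51.5000] = 25.3267; exercise value = 23.0000 ≤ continuation, so V_0 = 25.3267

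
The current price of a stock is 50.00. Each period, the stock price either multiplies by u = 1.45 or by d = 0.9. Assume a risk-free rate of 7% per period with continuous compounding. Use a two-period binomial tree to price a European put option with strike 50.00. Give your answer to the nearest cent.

3.89

Risk-neutral probability p = (e^0.07 − 0.9)/(1.45 − 0.9) = 0.1725/0.5500 = 0.3137
Terminal stock prices: S_uu = 105.1, S_ud = 65.25, S_dd = 40.5
Terminal payoffs (K − S): max(-55.12, 0) = 0, max(-15.25, 0) = 0, max(9.5, 0) = 9.5
Node u (S = 72.5): V_u = e^(−0.07)·[0.3137·0.0000 + 0.6863·0.0000] = 0.0000
Node d (S = 45): V_d = e^(−0.07)·[0.3137·0.0000 + 0.6863·9.5000] = 6.0795
Node 0 (S = 50): V_0 = e^(−0.07)·[0.3137·0.0000 + 0.6863·6.0795] = 3.8906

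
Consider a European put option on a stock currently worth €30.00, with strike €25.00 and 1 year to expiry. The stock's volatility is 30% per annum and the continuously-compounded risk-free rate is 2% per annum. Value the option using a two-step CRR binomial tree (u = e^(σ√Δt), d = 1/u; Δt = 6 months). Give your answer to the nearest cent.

CRR parameters: u = e^(σ√Δt) = e^(0.3·√0.5) = 1.2363, d = 1/u = 0.8089
Per-period rate: rΔt = 0.02·0.5 = 0.01, so R = e^0.01 = 1.0101
Risk-neutral probability p = (e^0.01 − 0.8089)/(1.2363 − 0.8089) = 0.2012/0.4275 = 0.4707
Terminal stock prices: S_uu = 45.85, S_ud = 30, S_dd = 19.63
Terminal payoffs (K − S): max(-20.85, 0) = 0, max(-5, 0) = 0, max(5.372, 0) = 5.372
Node u (S = 37.09): V_u = e^(−0.01)·[0.4707·0.0000 + 0.5293·0.0000] = 0.0000
Node d (S = 24.27): V_d = e^(−0.01)·[0.4707·0.0000 + 0.5293·5.3725] = 2.8155
Node 0 (S = 30): V_0 = e^(−0.01)·[0.4707·0.0000 + 0.5293·2.8155] = 1.4755

€1.48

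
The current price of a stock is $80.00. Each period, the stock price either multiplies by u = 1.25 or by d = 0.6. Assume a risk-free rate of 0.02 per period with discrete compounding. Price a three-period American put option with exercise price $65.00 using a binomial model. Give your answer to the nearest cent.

$8.78

Risk-neutral probability p = (1 + 0.02 − 0.6)/(1.25 − 0.6) = 0.4200/0.6500 = 0.6462
Terminal stock prices: S_uuu = 156.2, S_uud = 75, S_udd = 36, S_ddd = 17.28
Terminal payoffs (K − S): max(-91.25, 0) = 0, max(-10, 0) = 0, max(29, 0) = 29, max(47.72, 0) = 47.72
Node uu (S = 125): continuation = 1/1.02·[0.6462·0.0000 + 0.3538·0.0000] = 0.0000; exercise value = 0.0000 ≤ continuation, so V_uu = 0.0000
Node ud (S = 60): continuation = 1/1.02·[0.6462·0.0000 + 0.3538·29.0000] = 10.0603; exercise value = 5.0000 ≤ continuation, so V_ud = 10.0603
Node dd (S = 28.8): continuation = 1/1.02·[0.6462·29.0000 + 0.3538·47.7200] = 34.9255; exercise value = 36.2000 > continuation, so V_dd = 36.2000 (exercise)
Node u (S = 100): continuation = 1/1.02·[0.6462·0.0000 + 0.3538·10.0603] = 3.4900; exercise value = 0.0000 ≤ continuation, so V_u = 3.4900
Node d (S = 48): continuation = 1/1.02·[0.6462·10.0603 + 0.3538·36.2000] = 18.9311; exercise value = 17.0000 ≤ continuation, so V_d = 18.9311
Node 0 (S = 80): continuation = 1/1.02·[0.6462·3.4900 + 0.3538·18.9311] = 8.7782; exercise value = 0.0000 ≤ continuation, so V_0 = 8.7782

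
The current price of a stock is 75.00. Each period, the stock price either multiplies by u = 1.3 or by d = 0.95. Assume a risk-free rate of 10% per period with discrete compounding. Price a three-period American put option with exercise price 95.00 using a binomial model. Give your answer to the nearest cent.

20.00

Risk-neutral probability p = (1 + 0.1 − 0.95)/(1.3 − 0.95) = 0.1500/0.3500 = 0.4286
Terminal stock prices: S_uuu = 164.8, S_uud = 120.4, S_udd = 87.99, S_ddd = 64.3
Terminal payoffs (K − S): max(-69.78, 0) = 0, max(-25.41, 0) = 0, max(7.006, 0) = 7.006, max(30.7, 0) = 30.7
Node uu (S = 126.8): continuation = 1/1.1·[0.4286·0.0000 + 0.5714·0.0000] = 0.0000; exercise value = 0.0000 ≤ continuation, so V_uu = 0.0000
Node ud (S = 92.62): continuation = 1/1.1·[0.4286·0.0000 + 0.5714·7.0063] = 3.6396; exercise value = 2.3750 ≤ continuation, so V_ud = 3.6396
Node dd (S = 67.69): continuation = 1/1.1·[0.4286·7.0063 + 0.5714·30.6969] = 18.6761; exercise value = 27.3125 > continuation, so V_dd = 27.3125 (exercise)
Node u (S = 97.5): continuation = 1/1.1·[0.4286·0.0000 + 0.5714·3.6396] = 1.8907; exercise value = 0.0000 ≤ continuation, so V_u = 1.8907
Node d (S = 71.25): continuation = 1/1.1·[0.4286·3.6396 + 0.5714·27.3125] = 15.6063; exercise value = 23.7500 > continuation, so V_d = 23.7500 (exercise)
Node 0 (S = 75): continuation = 1/1.1·[0.4286·1.8907 + 0.5714·23.7500] = 13.0743; exercise value = 20.0000 > continuation, so V_0 = 20.0000 (exercise)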